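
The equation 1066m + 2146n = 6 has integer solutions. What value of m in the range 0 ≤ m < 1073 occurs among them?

459

Euclid: 2146 = 2·1066 + 14; 1066 = 76·14 + 2; 14 = 7·2 + 0 → gcd = 2; 6 = 2·3.
Back-substitution yields 1066·(153) + 2146·(-76) = 2, so one solution is m = 153·3 = 459, n = -76·3 = -228.
Solutions in m differ by 2146/2 = 1073; the one in [0, 1073) is 459 mod 1073 = 459.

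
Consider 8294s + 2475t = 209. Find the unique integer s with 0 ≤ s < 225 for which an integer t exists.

Euclid: 8294 = 3·2475 + 869; 2475 = 2·869 + 737; 869 = 1·737 + 132; 737 = 5·132 + 77; 132 = 1·77 + 55; 77 = 1·55 + 22; 55 = 2·22 + 11; 22 = 2·11 + 0 → gcd = 11; 209 = 11·19.
Back-substitution yields 8294·(94) + 2475·(-315) = 11, so one solution is s = 94·19 = 1786, t = -315·19 = -5985.
Solutions in s differ by 2475/11 = 225; the one in [0, 225) is 1786 mod 225 = 211.

211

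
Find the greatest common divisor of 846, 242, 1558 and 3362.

2

846 = 2 · 3² · 47; 242 = 2 · 11²; 1558 = 2 · 19 · 41; 3362 = 2 · 41²
gcd takes min exponent of each prime: 2 = 2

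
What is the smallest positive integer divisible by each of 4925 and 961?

4732925

4925 = 5² · 197; 961 = 31²
max exponents: 5² · 31² · 197 = 4732925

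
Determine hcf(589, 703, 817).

gcd(589, 703): 703 = 1·589 + 114; 589 = 5·114 + 19; 114 = 6·19 + 0 → 19
gcd(19, 817): 817 = 43·19 + 0 → 19

19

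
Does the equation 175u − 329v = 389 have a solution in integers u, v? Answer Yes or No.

gcd(175, 329): 329 = 1·175 + 154; 175 = 1·154 + 21; 154 = 7·21 + 7; 21 = 3·7 + 0 → 7
7 does not divide 389, so a solution does not exist.

No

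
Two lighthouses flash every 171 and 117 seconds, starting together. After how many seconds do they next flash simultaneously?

2223

171 = 3² · 19; 117 = 3² · 13
max exponents: 3² · 13 · 19 = 2223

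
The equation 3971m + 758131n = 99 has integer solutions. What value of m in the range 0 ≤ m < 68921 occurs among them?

48302

gcd(3971, 758131) = 11 (Euclid: 758131 = 190·3971 + 3641; 3971 = 1·3641 + 330; 3641 = 11·330 + 11; 330 = 30·11 + 0), and 11 | 99.
Extended Euclid: 3971·(-2291) + 758131·(12) = 11. Scale by 9: m₀ = -20619.
General solution m = m₀ + 68921t; reducing mod 68921 gives m = 48302 (and n = -253).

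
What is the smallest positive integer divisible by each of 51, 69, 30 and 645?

504390

51 = 3 · 17; 69 = 3 · 23; 30 = 2 · 3 · 5; 645 = 3 · 5 · 43
lcm takes max exponent of each prime: 2 · 3 · 5 · 17 · 23 · 43 = 504390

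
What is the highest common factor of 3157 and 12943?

7

Euclid: 12943 = 4·3157 + 315; 3157 = 10·315 + 7; 315 = 45·7 + 0. Last nonzero remainder: 7.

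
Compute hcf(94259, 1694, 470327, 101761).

94259 = 11² · 19 · 41; 1694 = 2 · 7 · 11²; 470327 = 11² · 13² · 23; 101761 = 11² · 29²
gcd takes min exponent of each prime: 11² = 121

121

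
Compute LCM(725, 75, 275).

725 = 5² · 29; 75 = 3 · 5²; 275 = 5² · 11
lcm takes max exponent of each prime: 3 · 5² · 11 · 29 = 23925

23925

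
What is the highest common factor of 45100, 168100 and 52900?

100

gcd(45100, 168100): 168100 = 3·45100 + 32800; 45100 = 1·32800 + 12300; 32800 = 2·12300 + 8200; 12300 = 1·8200 + 4100; 8200 = 2·4100 + 0 → 4100
gcd(4100, 52900): 52900 = 12·4100 + 3700; 4100 = 1·3700 + 400; 3700 = 9·400 + 100; 400 = 4·100 + 0 → 100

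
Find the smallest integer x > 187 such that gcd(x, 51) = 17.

221

gcd(x, 51) = 17 forces 17 | x; write x = 17s. Then gcd(17s, 17·3) = 17·gcd(s, 3), so need gcd(s, 3) = 1.
17s > 187 gives s ≥ 12. The least s ≥ 12 coprime to 3 is 13, so x = 17·13 = 221.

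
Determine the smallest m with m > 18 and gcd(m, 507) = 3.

21

507 = 3·169. Any m with gcd(m, 507) = 3 is a multiple of 3, say 3s, with s coprime to 169.
Need s > 18/3, so s ≥ 7. First s ≥ 7 with gcd(s, 169) = 1 is s = 7. Thus m = 3·7 = 21.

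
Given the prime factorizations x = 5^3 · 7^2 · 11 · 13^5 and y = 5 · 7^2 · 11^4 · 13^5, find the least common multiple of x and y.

33296117479625

max exponent per prime: 5^3 · 7^2 · 11^4 · 13^5 = 33296117479625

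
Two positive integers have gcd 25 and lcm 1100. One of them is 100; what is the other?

m·n = gcd·lcm = 25·1100 = 27500, so n = 27500/100 = 275.

275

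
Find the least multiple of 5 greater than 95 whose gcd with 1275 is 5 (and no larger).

1275 = 5·255. Any k with gcd(k, 1275) = 5 is a multiple of 5, say 5s, with s coprime to 255.
Need s > 95/5, so s ≥ 20. First s ≥ 20 with gcd(s, 255) = 1 is s = 22. Thus k = 5·22 = 110.

110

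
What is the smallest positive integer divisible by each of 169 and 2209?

373321

gcd first: 2209 = 13·169 + 12; 169 = 14·12 + 1; 12 = 12·1 + 0 → gcd = 1
lcm = 169·2209/gcd = 373321/1 = 373321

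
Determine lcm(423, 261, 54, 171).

1398438

lcm(423, 261) = 423·261/gcd = 110403/9 = 12267
lcm(12267, 54) = 12267·54/gcd = 662418/9 = 73602
lcm(73602, 171) = 73602·171/gcd = 12585942/9 = 1398438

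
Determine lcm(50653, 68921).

3491055413

gcd first: 68921 = 1·50653 + 18268; 50653 = 2·18268 + 14117; 18268 = 1·14117 + 4151; 14117 = 3·4151 + 1664; 4151 = 2·1664 + 823; 1664 = 2·823 + 18; 823 = 45·18 + 13; 18 = 1·13 + 5; 13 = 2·5 + 3; 5 = 1·3 + 2; 3 = 1·2 + 1; 2 = 2·1 + 0 → gcd = 1
lcm = 50653·68921/gcd = 3491055413/1 = 3491055413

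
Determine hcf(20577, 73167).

Euclid: 73167 = 3·20577 + 11436; 20577 = 1·11436 + 9141; 11436 = 1·9141 + 2295; 9141 = 3·2295 + 2256; 2295 = 1·2256 + 39; 2256 = 57·39 + 33; 39 = 1·33 + 6; 33 = 5·6 + 3; 6 = 2·3 + 0. Last nonzero remainder: 3.

3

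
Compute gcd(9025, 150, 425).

gcd(9025, 150): 9025 = 60·150 + 25; 150 = 6·25 + 0 → 25
gcd(25, 425): 425 = 17·25 + 0 → 25

25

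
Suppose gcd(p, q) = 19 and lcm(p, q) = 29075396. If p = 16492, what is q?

33497

p·q = gcd·lcm = 19·29075396 = 552432524, so q = 552432524/16492 = 33497.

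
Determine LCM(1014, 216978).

36669282

1014 = 2 · 3 · 13²; 216978 = 2 · 3 · 29² · 43
max exponents: 2 · 3 · 13² · 29² · 43 = 36669282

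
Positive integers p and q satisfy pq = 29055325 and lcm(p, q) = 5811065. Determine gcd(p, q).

5

gcd·lcm = product, so gcd = 29055325/5811065 = 5.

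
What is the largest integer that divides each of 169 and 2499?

169 = 13²
2499 = 3 · 7² · 17
Common: 1 = 1

1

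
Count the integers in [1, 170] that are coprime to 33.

33 = 3·11. Inclusion–exclusion on these primes:
170 − ⌊170/3⌋ − ⌊170/11⌋ + ⌊170/33⌋ = 104

104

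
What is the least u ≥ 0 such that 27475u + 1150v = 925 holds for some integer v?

11

gcd(27475, 1150) = 25 (Euclid: 27475 = 23·1150 + 1025; 1150 = 1·1025 + 125; 1025 = 8·125 + 25; 125 = 5·25 + 0), and 25 | 925.
Extended Euclid: 27475·(9) + 1150·(-215) = 25. Scale by 37: u₀ = 333.
General solution u = u₀ + 46t; reducing mod 46 gives u = 11 (and v = -262).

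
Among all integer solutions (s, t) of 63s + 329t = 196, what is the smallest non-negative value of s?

24

gcd(63, 329) = 7 (Euclid: 329 = 5·63 + 14; 63 = 4·14 + 7; 14 = 2·7 + 0), and 7 | 196.
Extended Euclid: 63·(21) + 329·(-4) = 7. Scale by 28: s₀ = 588.
General solution s = s₀ + 47k; reducing mod 47 gives s = 24 (and t = -4).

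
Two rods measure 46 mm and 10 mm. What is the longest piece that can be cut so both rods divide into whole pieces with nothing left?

2

Euclid: 46 = 4·10 + 6; 10 = 1·6 + 4; 6 = 1·4 + 2; 4 = 2·2 + 0. Last nonzero remainder: 2.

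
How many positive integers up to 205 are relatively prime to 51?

51 = 3·17. Inclusion–exclusion on these primes:
205 − ⌊205/3⌋ − ⌊205/17⌋ + ⌊205/51⌋ = 129

129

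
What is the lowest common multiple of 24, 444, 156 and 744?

24 = 2³ · 3; 444 = 2² · 3 · 37; 156 = 2² · 3 · 13; 744 = 2³ · 3 · 31
lcm takes max exponent of each prime: 2³ · 3 · 13 · 31 · 37 = 357864

357864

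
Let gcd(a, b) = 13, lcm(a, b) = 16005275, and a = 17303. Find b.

12025

Using ab = gcd(a,b)·lcm(a,b) = 13·16005275 = 208068575, we get b = 208068575/17303 = 12025.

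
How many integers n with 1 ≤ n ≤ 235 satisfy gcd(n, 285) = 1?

119

Prime factors of 285: 3, 5, 19. Count integers ≤ 235 divisible by none of them.
By inclusion–exclusion: 235 − ⌊235/3⌋ − ⌊235/5⌋ − ⌊235/19⌋ + ⌊235/15⌋ + ⌊235/57⌋ + ⌊235/95⌋ − ⌊235/285⌋ = 119.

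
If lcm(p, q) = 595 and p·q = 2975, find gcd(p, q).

5

gcd·lcm = product, so gcd = 2975/595 = 5.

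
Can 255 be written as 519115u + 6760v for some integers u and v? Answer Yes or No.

Yes

By Bézout, 519115u + 6760v = 255 has integer solutions iff gcd(519115, 6760) | 255.
Euclid: 519115 = 76·6760 + 5355; 6760 = 1·5355 + 1405; 5355 = 3·1405 + 1140; 1405 = 1·1140 + 265; 1140 = 4·265 + 80; 265 = 3·80 + 25; 80 = 3·25 + 5; 25 = 5·5 + 0. gcd = 5; 255 mod 5 = 0. Yes.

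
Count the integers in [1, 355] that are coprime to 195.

175

Prime factors of 195: 3, 5, 13. Count integers ≤ 355 divisible by none of them.
By inclusion–exclusion: 355 − ⌊355/3⌋ − ⌊355/5⌋ − ⌊355/13⌋ + ⌊355/15⌋ + ⌊355/39⌋ + ⌊355/65⌋ − ⌊355/195⌋ = 175.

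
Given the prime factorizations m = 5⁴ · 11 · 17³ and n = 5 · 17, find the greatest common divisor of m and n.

min exponent per shared prime: 5 · 17 = 85

85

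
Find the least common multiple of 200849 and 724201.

145455046649

200849 = 11 · 19 · 31²; 724201 = 23² · 37²
max exponents: 11 · 19 · 23² · 31² · 37² = 145455046649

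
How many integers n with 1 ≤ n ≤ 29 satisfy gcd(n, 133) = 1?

133 = 7·19. Inclusion–exclusion on these primes:
29 − ⌊29/7⌋ − ⌊29/19⌋ + ⌊29/133⌋ = 24

24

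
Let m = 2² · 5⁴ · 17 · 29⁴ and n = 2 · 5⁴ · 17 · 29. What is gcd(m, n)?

616250

min exponent per shared prime: 2 · 5⁴ · 17 · 29 = 616250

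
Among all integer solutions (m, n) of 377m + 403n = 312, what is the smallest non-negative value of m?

19

Euclid: 403 = 1·377 + 26; 377 = 14·26 + 13; 26 = 2·13 + 0 → gcd = 13; 312 = 13·24.
Back-substitution yields 377·(15) + 403·(-14) = 13, so one solution is m = 15·24 = 360, n = -14·24 = -336.
Solutions in m differ by 403/13 = 31; the one in [0, 31) is 360 mod 31 = 19.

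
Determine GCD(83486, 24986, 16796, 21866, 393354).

gcd(83486, 24986): 83486 = 3·24986 + 8528; 24986 = 2·8528 + 7930; 8528 = 1·7930 + 598; 7930 = 13·598 + 156; 598 = 3·156 + 130; 156 = 1·130 + 26; 130 = 5·26 + 0 → 26
gcd(26, 16796): 16796 = 646·26 + 0 → 26
gcd(26, 21866): 21866 = 841·26 + 0 → 26
gcd(26, 393354): 393354 = 15129·26 + 0 → 26

26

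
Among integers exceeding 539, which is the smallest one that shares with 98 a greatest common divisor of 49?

637

Multiples of 49 above 539: 49·12, 49·13, … . Need the cofactor coprime to 98/49 = 2.
Checking s = 12, 13, … the first with gcd(s, 2) = 1 is s = 13, giving 637.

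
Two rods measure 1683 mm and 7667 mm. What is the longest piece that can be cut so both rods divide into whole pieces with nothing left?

Euclid: 7667 = 4·1683 + 935; 1683 = 1·935 + 748; 935 = 1·748 + 187; 748 = 4·187 + 0. Last nonzero remainder: 187.

187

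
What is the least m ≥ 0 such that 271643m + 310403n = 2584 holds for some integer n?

64

Reduce mod 310403: 271643m ≡ 2584 (mod 310403). With g = gcd(271643, 310403) = 323 dividing 2584, divide through: 841m ≡ 8 (mod 961).
Since gcd(841, 961) = 1, m ≡ 8·(841)⁻¹ ≡ 64 (mod 961). Smallest non-negative: 64.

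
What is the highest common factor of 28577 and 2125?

17

28577 = 17 · 41²
2125 = 5³ · 17
Common: 17 = 17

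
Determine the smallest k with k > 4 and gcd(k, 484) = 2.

6

gcd(k, 484) = 2 forces 2 | k; write k = 2s. Then gcd(2s, 2·242) = 2·gcd(s, 242), so need gcd(s, 242) = 1.
2s > 4 gives s ≥ 3. The least s ≥ 3 coprime to 242 is 3, so k = 2·3 = 6.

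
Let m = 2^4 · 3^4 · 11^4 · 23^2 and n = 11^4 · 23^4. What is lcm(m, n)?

5309909096976

max exponent per prime: 2^4 · 3^4 · 11^4 · 23^4 = 5309909096976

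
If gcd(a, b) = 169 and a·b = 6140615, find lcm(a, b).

36335

For any two positive integers, gcd × lcm equals their product. Hence lcm = 6140615 / 169 = 36335.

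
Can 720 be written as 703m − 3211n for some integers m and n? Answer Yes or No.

No

gcd(703, 3211): 3211 = 4·703 + 399; 703 = 1·399 + 304; 399 = 1·304 + 95; 304 = 3·95 + 19; 95 = 5·19 + 0 → 19
19 does not divide 720, so a solution does not exist.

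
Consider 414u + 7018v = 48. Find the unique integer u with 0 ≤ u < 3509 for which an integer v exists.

2848

Reduce mod 7018: 414u ≡ 48 (mod 7018). With g = gcd(414, 7018) = 2 dividing 48, divide through: 207u ≡ 24 (mod 3509).
Since gcd(207, 3509) = 1, u ≡ 24·(207)⁻¹ ≡ 2848 (mod 3509). Smallest non-negative: 2848.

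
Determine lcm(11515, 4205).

9684115

11515 = 5 · 7² · 47; 4205 = 5 · 29²
max exponents: 5 · 7² · 29² · 47 = 9684115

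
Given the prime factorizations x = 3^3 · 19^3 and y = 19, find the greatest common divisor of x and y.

min exponent per shared prime: 19 = 19

19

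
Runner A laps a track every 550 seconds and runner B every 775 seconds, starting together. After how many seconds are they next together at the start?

17050

550 = 2 · 5² · 11; 775 = 5² · 31
max exponents: 2 · 5² · 11 · 31 = 17050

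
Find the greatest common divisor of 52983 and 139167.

52983 = 3² · 7 · 29²
139167 = 3² · 7 · 47²
Common: 3² · 7 = 63

63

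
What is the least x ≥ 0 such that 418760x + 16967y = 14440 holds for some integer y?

13

Reduce mod 16967: 418760x ≡ 14440 (mod 16967). With g = gcd(418760, 16967) = 361 dividing 14440, divide through: 1160x ≡ 40 (mod 47).
Since gcd(1160, 47) = 1, x ≡ 40·(1160)⁻¹ ≡ 13 (mod 47). Smallest non-negative: 13.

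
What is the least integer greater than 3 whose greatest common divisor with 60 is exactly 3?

Multiples of 3 above 3: 3·2, 3·3, … . Need the cofactor coprime to 60/3 = 20.
Checking s = 2, 3, … the first with gcd(s, 20) = 1 is s = 3, giving 9.

9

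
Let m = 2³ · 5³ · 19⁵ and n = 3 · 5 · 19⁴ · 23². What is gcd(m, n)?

651605

min exponent per shared prime: 5 · 19⁴ = 651605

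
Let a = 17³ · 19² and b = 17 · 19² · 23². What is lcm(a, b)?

938230697

max exponent per prime: 17³ · 19² · 23² = 938230697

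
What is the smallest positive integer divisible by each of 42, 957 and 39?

174174

42 = 2 · 3 · 7; 957 = 3 · 11 · 29; 39 = 3 · 13
lcm takes max exponent of each prime: 2 · 3 · 7 · 11 · 13 · 29 = 174174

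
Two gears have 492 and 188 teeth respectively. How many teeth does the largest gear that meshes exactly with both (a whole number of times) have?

4

Euclid: 492 = 2·188 + 116; 188 = 1·116 + 72; 116 = 1·72 + 44; 72 = 1·44 + 28; 44 = 1·28 + 16; 28 = 1·16 + 12; 16 = 1·12 + 4; 12 = 3·4 + 0. Last nonzero remainder: 4.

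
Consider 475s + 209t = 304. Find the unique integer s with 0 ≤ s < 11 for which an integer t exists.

gcd(475, 209) = 19 (Euclid: 475 = 2·209 + 57; 209 = 3·57 + 38; 57 = 1·38 + 19; 38 = 2·19 + 0), and 19 | 304.
Extended Euclid: 475·(4) + 209·(-9) = 19. Scale by 16: s₀ = 64.
General solution s = s₀ + 11k; reducing mod 11 gives s = 9 (and t = -19).

9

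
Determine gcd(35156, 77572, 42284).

35156 = 2² · 11 · 17 · 47; 77572 = 2² · 11 · 41 · 43; 42284 = 2² · 11 · 31²
gcd takes min exponent of each prime: 2² · 11 = 44

44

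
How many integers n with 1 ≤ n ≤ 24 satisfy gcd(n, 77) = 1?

19

77 = 7·11. Inclusion–exclusion on these primes:
24 − ⌊24/7⌋ − ⌊24/11⌋ + ⌊24/77⌋ = 19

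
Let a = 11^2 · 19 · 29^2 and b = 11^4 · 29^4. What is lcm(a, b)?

196750721299

max exponent per prime: 11^4 · 19 · 29^4 = 196750721299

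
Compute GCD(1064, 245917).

Euclid: 245917 = 231·1064 + 133; 1064 = 8·133 + 0. Last nonzero remainder: 133.

133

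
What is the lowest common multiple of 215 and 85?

3655

215 = 5 · 43; 85 = 5 · 17
max exponents: 5 · 17 · 43 = 3655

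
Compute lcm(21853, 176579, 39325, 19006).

77220142134850

21853 = 13 · 41²; 176579 = 13 · 17² · 47; 39325 = 5² · 11² · 13; 19006 = 2 · 13 · 17 · 43
lcm takes max exponent of each prime: 2 · 5² · 11² · 13 · 17² · 41² · 43 · 47 = 77220142134850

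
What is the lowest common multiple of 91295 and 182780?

91295 = 5 · 19 · 31²; 182780 = 2² · 5 · 13 · 19 · 37
max exponents: 2² · 5 · 13 · 19 · 31² · 37 = 175651580

175651580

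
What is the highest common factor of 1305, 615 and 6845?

5

gcd(1305, 615): 1305 = 2·615 + 75; 615 = 8·75 + 15; 75 = 5·15 + 0 → 15
gcd(15, 6845): 6845 = 456·15 + 5; 15 = 3·5 + 0 → 5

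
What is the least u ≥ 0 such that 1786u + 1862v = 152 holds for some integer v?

Euclid: 1862 = 1·1786 + 76; 1786 = 23·76 + 38; 76 = 2·38 + 0 → gcd = 38; 152 = 38·4.
Back-substitution yields 1786·(24) + 1862·(-23) = 38, so one solution is u = 24·4 = 96, v = -23·4 = -92.
Solutions in u differ by 1862/38 = 49; the one in [0, 49) is 96 mod 49 = 47.

47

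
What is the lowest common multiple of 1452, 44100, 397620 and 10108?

1452 = 2² · 3 · 11²; 44100 = 2² · 3² · 5² · 7²; 397620 = 2² · 3² · 5 · 47²; 10108 = 2² · 7 · 19²
lcm takes max exponent of each prime: 2² · 3² · 5² · 7² · 11² · 19² · 47² = 4255267608900

4255267608900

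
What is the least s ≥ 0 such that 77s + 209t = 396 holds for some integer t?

Reduce mod 209: 77s ≡ 396 (mod 209). With g = gcd(77, 209) = 11 dividing 396, divide through: 7s ≡ 36 (mod 19).
Since gcd(7, 19) = 1, s ≡ 36·(7)⁻¹ ≡ 16 (mod 19). Smallest non-negative: 16.

16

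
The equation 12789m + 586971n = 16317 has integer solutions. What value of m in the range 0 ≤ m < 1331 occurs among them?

gcd(12789, 586971) = 441 (Euclid: 586971 = 45·12789 + 11466; 12789 = 1·11466 + 1323; 11466 = 8·1323 + 882; 1323 = 1·882 + 441; 882 = 2·441 + 0), and 441 | 16317.
Extended Euclid: 12789·(459) + 586971·(-10) = 441. Scale by 37: m₀ = 16983.
General solution m = m₀ + 1331t; reducing mod 1331 gives m = 1011 (and n = -22).

1011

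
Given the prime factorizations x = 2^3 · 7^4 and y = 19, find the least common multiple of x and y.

364952

max exponent per prime: 2^3 · 7^4 · 19 = 364952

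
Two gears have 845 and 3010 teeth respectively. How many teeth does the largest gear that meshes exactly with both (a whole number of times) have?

845 = 5 · 13²
3010 = 2 · 5 · 7 · 43
Common: 5 = 5

5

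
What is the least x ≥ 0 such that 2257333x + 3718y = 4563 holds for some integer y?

gcd(2257333, 3718) = 169 (Euclid: 2257333 = 607·3718 + 507; 3718 = 7·507 + 169; 507 = 3·169 + 0), and 169 | 4563.
Extended Euclid: 2257333·(-7) + 3718·(4250) = 169. Scale by 27: x₀ = -189.
General solution x = x₀ + 22t; reducing mod 22 gives x = 9 (and y = -5463).

9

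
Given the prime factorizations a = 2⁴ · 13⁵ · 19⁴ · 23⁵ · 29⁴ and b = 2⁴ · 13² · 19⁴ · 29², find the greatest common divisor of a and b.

min exponent per shared prime: 2⁴ · 13² · 19⁴ · 29² = 296358294544

296358294544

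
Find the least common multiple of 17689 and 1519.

17689 = 7² · 19²; 1519 = 7² · 31
max exponents: 7² · 19² · 31 = 548359

548359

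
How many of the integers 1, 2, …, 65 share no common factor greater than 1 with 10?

26

10 = 2·5. Inclusion–exclusion on these primes:
65 − ⌊65/2⌋ − ⌊65/5⌋ + ⌊65/10⌋ = 26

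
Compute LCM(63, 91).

63 = 3² · 7; 91 = 7 · 13
max exponents: 3² · 7 · 13 = 819

819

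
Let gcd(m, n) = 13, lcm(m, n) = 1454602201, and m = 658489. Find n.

28717

m·n = gcd·lcm = 13·1454602201 = 18909828613, so n = 18909828613/658489 = 28717.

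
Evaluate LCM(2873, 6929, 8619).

353379

lcm(2873, 6929) = 2873·6929/gcd = 19907017/169 = 117793
lcm(117793, 8619) = 117793·8619/gcd = 1015257867/2873 = 353379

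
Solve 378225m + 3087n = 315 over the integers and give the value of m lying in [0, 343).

119

Euclid: 378225 = 122·3087 + 1611; 3087 = 1·1611 + 1476; 1611 = 1·1476 + 135; 1476 = 10·135 + 126; 135 = 1·126 + 9; 126 = 14·9 + 0 → gcd = 9; 315 = 9·35.
Back-substitution yields 378225·(23) + 3087·(-2818) = 9, so one solution is m = 23·35 = 805, n = -2818·35 = -98630.
Solutions in m differ by 3087/9 = 343; the one in [0, 343) is 805 mod 343 = 119.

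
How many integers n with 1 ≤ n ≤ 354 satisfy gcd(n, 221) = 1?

308

Prime factors of 221: 13, 17. Count integers ≤ 354 divisible by none of them.
By inclusion–exclusion: 354 − ⌊354/13⌋ − ⌊354/17⌋ + ⌊354/221⌋ = 308.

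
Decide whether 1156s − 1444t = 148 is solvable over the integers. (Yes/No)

gcd(1156, 1444): 1444 = 1·1156 + 288; 1156 = 4·288 + 4; 288 = 72·4 + 0 → 4
4 divides 148, so a solution exists.

Yes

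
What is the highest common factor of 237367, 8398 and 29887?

247

237367 = 13 · 19 · 31²; 8398 = 2 · 13 · 17 · 19; 29887 = 11² · 13 · 19
gcd takes min exponent of each prime: 13 · 19 = 247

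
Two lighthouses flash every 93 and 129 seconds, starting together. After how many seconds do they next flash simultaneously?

3999

gcd first: 129 = 1·93 + 36; 93 = 2·36 + 21; 36 = 1·21 + 15; 21 = 1·15 + 6; 15 = 2·6 + 3; 6 = 2·3 + 0 → gcd = 3
lcm = 93·129/gcd = 11997/3 = 3999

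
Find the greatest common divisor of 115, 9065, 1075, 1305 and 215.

gcd(115, 9065): 9065 = 78·115 + 95; 115 = 1·95 + 20; 95 = 4·20 + 15; 20 = 1·15 + 5; 15 = 3·5 + 0 → 5
gcd(5, 1075): 1075 = 215·5 + 0 → 5
gcd(5, 1305): 1305 = 261·5 + 0 → 5
gcd(5, 215): 215 = 43·5 + 0 → 5

5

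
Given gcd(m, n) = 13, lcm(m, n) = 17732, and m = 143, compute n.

m·n = gcd·lcm = 13·17732 = 230516, so n = 230516/143 = 1612.

1612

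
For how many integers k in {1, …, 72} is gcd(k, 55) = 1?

53

Prime factors of 55: 5, 11. Count integers ≤ 72 divisible by none of them.
By inclusion–exclusion: 72 − ⌊72/5⌋ − ⌊72/11⌋ + ⌊72/55⌋ = 53.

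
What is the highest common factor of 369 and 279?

Euclid: 369 = 1·279 + 90; 279 = 3·90 + 9; 90 = 10·9 + 0. Last nonzero remainder: 9.

9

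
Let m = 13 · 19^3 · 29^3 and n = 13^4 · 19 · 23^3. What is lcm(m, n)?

max exponent per prime: 13^4 · 19^3 · 23^3 · 29^3 = 58131524680862737

58131524680862737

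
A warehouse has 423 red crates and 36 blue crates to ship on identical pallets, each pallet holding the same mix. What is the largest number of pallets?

9

Euclid: 423 = 11·36 + 27; 36 = 1·27 + 9; 27 = 3·9 + 0. Last nonzero remainder: 9.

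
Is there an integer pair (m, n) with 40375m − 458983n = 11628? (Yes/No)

gcd(40375, 458983): 458983 = 11·40375 + 14858; 40375 = 2·14858 + 10659; 14858 = 1·10659 + 4199; 10659 = 2·4199 + 2261; 4199 = 1·2261 + 1938; 2261 = 1·1938 + 323; 1938 = 6·323 + 0 → 323
323 divides 11628, so a solution exists.

Yes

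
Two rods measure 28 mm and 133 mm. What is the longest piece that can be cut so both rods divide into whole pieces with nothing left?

7

Euclid: 133 = 4·28 + 21; 28 = 1·21 + 7; 21 = 3·7 + 0. Last nonzero remainder: 7.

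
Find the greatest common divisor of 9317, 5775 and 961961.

9317 = 7 · 11³; 5775 = 3 · 5² · 7 · 11; 961961 = 7 · 11 · 13 · 31²
gcd takes min exponent of each prime: 7 · 11 = 77

77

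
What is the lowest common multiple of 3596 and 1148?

1032052

gcd first: 3596 = 3·1148 + 152; 1148 = 7·152 + 84; 152 = 1·84 + 68; 84 = 1·68 + 16; 68 = 4·16 + 4; 16 = 4·4 + 0 → gcd = 4
lcm = 3596·1148/gcd = 4128208/4 = 1032052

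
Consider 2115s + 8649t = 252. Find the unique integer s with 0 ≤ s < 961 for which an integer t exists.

gcd(2115, 8649) = 9 (Euclid: 8649 = 4·2115 + 189; 2115 = 11·189 + 36; 189 = 5·36 + 9; 36 = 4·9 + 0), and 9 | 252.
Extended Euclid: 2115·(-229) + 8649·(56) = 9. Scale by 28: s₀ = -6412.
General solution s = s₀ + 961k; reducing mod 961 gives s = 315 (and t = -77).

315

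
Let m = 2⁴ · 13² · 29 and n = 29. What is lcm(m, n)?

78416

max exponent per prime: 2⁴ · 13² · 29 = 78416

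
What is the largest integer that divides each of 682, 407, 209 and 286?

gcd(682, 407): 682 = 1·407 + 275; 407 = 1·275 + 132; 275 = 2·132 + 11; 132 = 12·11 + 0 → 11
gcd(11, 209): 209 = 19·11 + 0 → 11
gcd(11, 286): 286 = 26·11 + 0 → 11

11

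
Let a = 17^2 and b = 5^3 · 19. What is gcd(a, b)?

1

min exponent per shared prime: (none) = 1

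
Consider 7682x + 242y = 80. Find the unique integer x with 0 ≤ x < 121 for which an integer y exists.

108

gcd(7682, 242) = 2 (Euclid: 7682 = 31·242 + 180; 242 = 1·180 + 62; 180 = 2·62 + 56; 62 = 1·56 + 6; 56 = 9·6 + 2; 6 = 3·2 + 0), and 2 | 80.
Extended Euclid: 7682·(39) + 242·(-1238) = 2. Scale by 40: x₀ = 1560.
General solution x = x₀ + 121t; reducing mod 121 gives x = 108 (and y = -3428).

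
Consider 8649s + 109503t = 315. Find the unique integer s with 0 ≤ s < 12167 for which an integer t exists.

gcd(8649, 109503) = 9 (Euclid: 109503 = 12·8649 + 5715; 8649 = 1·5715 + 2934; 5715 = 1·2934 + 2781; 2934 = 1·2781 + 153; 2781 = 18·153 + 27; 153 = 5·27 + 18; 27 = 1·18 + 9; 18 = 2·9 + 0), and 9 | 315.
Extended Euclid: 8649·(-4292) + 109503·(339) = 9. Scale by 35: s₀ = -150220.
General solution s = s₀ + 12167k; reducing mod 12167 gives s = 7951 (and t = -628).

7951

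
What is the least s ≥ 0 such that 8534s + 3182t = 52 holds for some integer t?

Reduce mod 3182: 8534s ≡ 52 (mod 3182). With g = gcd(8534, 3182) = 2 dividing 52, divide through: 4267s ≡ 26 (mod 1591).
Since gcd(4267, 1591) = 1, s ≡ 26·(4267)⁻¹ ≡ 1069 (mod 1591). Smallest non-negative: 1069.

1069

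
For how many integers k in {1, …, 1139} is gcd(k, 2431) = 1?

2431 = 11·13·17. Inclusion–exclusion on these primes:
1139 − ⌊1139/11⌋ − ⌊1139/13⌋ − ⌊1139/17⌋ + ⌊1139/143⌋ + ⌊1139/187⌋ + ⌊1139/221⌋ − ⌊1139/2431⌋ = 900

900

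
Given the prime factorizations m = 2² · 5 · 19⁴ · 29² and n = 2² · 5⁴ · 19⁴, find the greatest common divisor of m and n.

2606420

min exponent per shared prime: 2² · 5 · 19⁴ = 2606420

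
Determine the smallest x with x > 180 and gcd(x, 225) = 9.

189

Multiples of 9 above 180: 9·21, 9·22, … . Need the cofactor coprime to 225/9 = 25.
Checking s = 21, 22, … the first with gcd(s, 25) = 1 is s = 21, giving 189.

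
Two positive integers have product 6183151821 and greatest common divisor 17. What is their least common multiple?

gcd·lcm = product, so lcm = 6183151821/17 = 363714813.

363714813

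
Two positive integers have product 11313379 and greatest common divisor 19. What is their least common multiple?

595441

gcd·lcm = product, so lcm = 11313379/19 = 595441.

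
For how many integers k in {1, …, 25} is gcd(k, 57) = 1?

Prime factors of 57: 3, 19. Count integers ≤ 25 divisible by none of them.
By inclusion–exclusion: 25 − ⌊25/3⌋ − ⌊25/19⌋ + ⌊25/57⌋ = 16.

16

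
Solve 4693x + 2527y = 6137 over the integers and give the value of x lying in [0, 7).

Reduce mod 2527: 4693x ≡ 6137 (mod 2527). With g = gcd(4693, 2527) = 361 dividing 6137, divide through: 13x ≡ 17 (mod 7).
Since gcd(13, 7) = 1, x ≡ 17·(13)⁻¹ ≡ 4 (mod 7). Smallest non-negative: 4.

4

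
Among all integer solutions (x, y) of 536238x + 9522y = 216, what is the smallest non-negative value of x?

Reduce mod 9522: 536238x ≡ 216 (mod 9522). With g = gcd(536238, 9522) = 18 dividing 216, divide through: 29791x ≡ 12 (mod 529).
Since gcd(29791, 529) = 1, x ≡ 12·(29791)⁻¹ ≡ 301 (mod 529). Smallest non-negative: 301.

301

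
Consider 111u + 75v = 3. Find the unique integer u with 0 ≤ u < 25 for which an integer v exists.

23

Reduce mod 75: 111u ≡ 3 (mod 75). With g = gcd(111, 75) = 3 dividing 3, divide through: 37u ≡ 1 (mod 25).
Since gcd(37, 25) = 1, u ≡ 1·(37)⁻¹ ≡ 23 (mod 25). Smallest non-negative: 23.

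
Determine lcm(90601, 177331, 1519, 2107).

lcm(90601, 177331) = 90601·177331/gcd = 16066365931/49 = 327885019
lcm(327885019, 1519) = 327885019·1519/gcd = 498057343861/49 = 10164435589
lcm(10164435589, 2107) = 10164435589·2107/gcd = 21416465786023/2107 = 10164435589

10164435589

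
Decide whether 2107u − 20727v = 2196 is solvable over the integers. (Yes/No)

By Bézout, 2107u − 20727v = 2196 has integer solutions iff gcd(2107, 20727) | 2196.
Euclid: 20727 = 9·2107 + 1764; 2107 = 1·1764 + 343; 1764 = 5·343 + 49; 343 = 7·49 + 0. gcd = 49; 2196 mod 49 = 40. No.

No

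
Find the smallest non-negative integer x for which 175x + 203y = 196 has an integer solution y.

22

Euclid: 203 = 1·175 + 28; 175 = 6·28 + 7; 28 = 4·7 + 0 → gcd = 7; 196 = 7·28.
Back-substitution yields 175·(7) + 203·(-6) = 7, so one solution is x = 7·28 = 196, y = -6·28 = -168.
Solutions in x differ by 203/7 = 29; the one in [0, 29) is 196 mod 29 = 22.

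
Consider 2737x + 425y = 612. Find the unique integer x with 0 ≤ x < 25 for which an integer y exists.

Reduce mod 425: 2737x ≡ 612 (mod 425). With g = gcd(2737, 425) = 17 dividing 612, divide through: 161x ≡ 36 (mod 25).
Since gcd(161, 25) = 1, x ≡ 36·(161)⁻¹ ≡ 1 (mod 25). Smallest non-negative: 1.

1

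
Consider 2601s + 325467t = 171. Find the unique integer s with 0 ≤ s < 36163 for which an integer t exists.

Reduce mod 325467: 2601s ≡ 171 (mod 325467). With g = gcd(2601, 325467) = 9 dividing 171, divide through: 289s ≡ 19 (mod 36163).
Since gcd(289, 36163) = 1, s ≡ 19·(289)⁻¹ ≡ 18019 (mod 36163). Smallest non-negative: 18019.

18019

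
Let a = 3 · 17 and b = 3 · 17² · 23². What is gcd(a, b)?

51

min exponent per shared prime: 3 · 17 = 51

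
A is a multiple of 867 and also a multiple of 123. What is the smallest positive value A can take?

gcd first: 867 = 7·123 + 6; 123 = 20·6 + 3; 6 = 2·3 + 0 → gcd = 3
lcm = 867·123/gcd = 106641/3 = 35547

35547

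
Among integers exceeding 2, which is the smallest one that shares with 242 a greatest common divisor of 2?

4

gcd(x, 242) = 2 forces 2 | x; write x = 2s. Then gcd(2s, 2·121) = 2·gcd(s, 121), so need gcd(s, 121) = 1.
2s > 2 gives s ≥ 2. The least s ≥ 2 coprime to 121 is 2, so x = 2·2 = 4.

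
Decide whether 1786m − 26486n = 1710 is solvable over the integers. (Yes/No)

Yes

By Bézout, 1786m − 26486n = 1710 has integer solutions iff gcd(1786, 26486) | 1710.
Euclid: 26486 = 14·1786 + 1482; 1786 = 1·1482 + 304; 1482 = 4·304 + 266; 304 = 1·266 + 38; 266 = 7·38 + 0. gcd = 38; 1710 mod 38 = 0. Yes.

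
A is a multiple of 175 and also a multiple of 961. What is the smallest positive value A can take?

168175

175 = 5² · 7; 961 = 31²
max exponents: 5² · 7 · 31² = 168175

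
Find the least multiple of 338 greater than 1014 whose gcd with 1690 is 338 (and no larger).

1352

gcd(m, 1690) = 338 forces 338 | m; write m = 338s. Then gcd(338s, 338·5) = 338·gcd(s, 5), so need gcd(s, 5) = 1.
338s > 1014 gives s ≥ 4. The least s ≥ 4 coprime to 5 is 4, so m = 338·4 = 1352.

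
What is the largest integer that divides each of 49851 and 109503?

49851 = 3² · 29 · 191
109503 = 3² · 23³
Common: 3² = 9

9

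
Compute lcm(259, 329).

259 = 7 · 37; 329 = 7 · 47
max exponents: 7 · 37 · 47 = 12173

12173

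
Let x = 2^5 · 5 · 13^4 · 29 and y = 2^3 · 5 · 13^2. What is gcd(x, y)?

min exponent per shared prime: 2^3 · 5 · 13^2 = 6760

6760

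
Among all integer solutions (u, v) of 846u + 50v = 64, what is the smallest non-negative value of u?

Euclid: 846 = 16·50 + 46; 50 = 1·46 + 4; 46 = 11·4 + 2; 4 = 2·2 + 0 → gcd = 2; 64 = 2·32.
Back-substitution yields 846·(12) + 50·(-203) = 2, so one solution is u = 12·32 = 384, v = -203·32 = -6496.
Solutions in u differ by 50/2 = 25; the one in [0, 25) is 384 mod 25 = 9.

9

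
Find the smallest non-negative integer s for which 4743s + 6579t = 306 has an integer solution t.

Euclid: 6579 = 1·4743 + 1836; 4743 = 2·1836 + 1071; 1836 = 1·1071 + 765; 1071 = 1·765 + 306; 765 = 2·306 + 153; 306 = 2·153 + 0 → gcd = 153; 306 = 153·2.
Back-substitution yields 4743·(-18) + 6579·(13) = 153, so one solution is s = -18·2 = -36, t = 13·2 = 26.
Solutions in s differ by 6579/153 = 43; the one in [0, 43) is -36 mod 43 = 7.

7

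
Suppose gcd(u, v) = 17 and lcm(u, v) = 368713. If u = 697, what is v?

u·v = gcd·lcm = 17·368713 = 6268121, so v = 6268121/697 = 8993.

8993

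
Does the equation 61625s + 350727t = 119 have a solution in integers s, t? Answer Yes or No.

Yes

By Bézout, 61625s + 350727t = 119 has integer solutions iff gcd(61625, 350727) | 119.
Euclid: 350727 = 5·61625 + 42602; 61625 = 1·42602 + 19023; 42602 = 2·19023 + 4556; 19023 = 4·4556 + 799; 4556 = 5·799 + 561; 799 = 1·561 + 238; 561 = 2·238 + 85; 238 = 2·85 + 68; 85 = 1·68 + 17; 68 = 4·17 + 0. gcd = 17; 119 mod 17 = 0. Yes.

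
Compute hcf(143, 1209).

13

143 = 11 · 13
1209 = 3 · 13 · 31
Common: 13 = 13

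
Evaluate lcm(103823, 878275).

91185145325

gcd first: 878275 = 8·103823 + 47691; 103823 = 2·47691 + 8441; 47691 = 5·8441 + 5486; 8441 = 1·5486 + 2955; 5486 = 1·2955 + 2531; 2955 = 1·2531 + 424; 2531 = 5·424 + 411; 424 = 1·411 + 13; 411 = 31·13 + 8; 13 = 1·8 + 5; 8 = 1·5 + 3; 5 = 1·3 + 2; 3 = 1·2 + 1; 2 = 2·1 + 0 → gcd = 1
lcm = 103823·878275/gcd = 91185145325/1 = 91185145325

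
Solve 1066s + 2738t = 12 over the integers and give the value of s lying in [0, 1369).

881

gcd(1066, 2738) = 2 (Euclid: 2738 = 2·1066 + 606; 1066 = 1·606 + 460; 606 = 1·460 + 146; 460 = 3·146 + 22; 146 = 6·22 + 14; 22 = 1·14 + 8; 14 = 1·8 + 6; 8 = 1·6 + 2; 6 = 3·2 + 0), and 2 | 12.
Extended Euclid: 1066·(375) + 2738·(-146) = 2. Scale by 6: s₀ = 2250.
General solution s = s₀ + 1369k; reducing mod 1369 gives s = 881 (and t = -343).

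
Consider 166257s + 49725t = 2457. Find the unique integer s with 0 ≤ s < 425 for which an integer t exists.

Euclid: 166257 = 3·49725 + 17082; 49725 = 2·17082 + 15561; 17082 = 1·15561 + 1521; 15561 = 10·1521 + 351; 1521 = 4·351 + 117; 351 = 3·117 + 0 → gcd = 117; 2457 = 117·21.
Back-substitution yields 166257·(131) + 49725·(-438) = 117, so one solution is s = 131·21 = 2751, t = -438·21 = -9198.
Solutions in s differ by 49725/117 = 425; the one in [0, 425) is 2751 mod 425 = 201.

201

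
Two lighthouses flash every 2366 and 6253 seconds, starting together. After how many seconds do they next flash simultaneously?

87542

gcd first: 6253 = 2·2366 + 1521; 2366 = 1·1521 + 845; 1521 = 1·845 + 676; 845 = 1·676 + 169; 676 = 4·169 + 0 → gcd = 169
lcm = 2366·6253/gcd = 14794598/169 = 87542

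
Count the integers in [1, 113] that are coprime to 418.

418 = 2·11·19. Inclusion–exclusion on these primes:
113 − ⌊113/2⌋ − ⌊113/11⌋ − ⌊113/19⌋ + ⌊113/22⌋ + ⌊113/38⌋ + ⌊113/209⌋ − ⌊113/418⌋ = 49

49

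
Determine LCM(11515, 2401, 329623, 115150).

5422298350

11515 = 5 · 7² · 47; 2401 = 7⁴; 329623 = 7³ · 31²; 115150 = 2 · 5² · 7² · 47
lcm takes max exponent of each prime: 2 · 5² · 7⁴ · 31² · 47 = 5422298350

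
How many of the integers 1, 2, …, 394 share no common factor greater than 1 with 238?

159

238 = 2·7·17. Inclusion–exclusion on these primes:
394 − ⌊394/2⌋ − ⌊394/7⌋ − ⌊394/17⌋ + ⌊394/14⌋ + ⌊394/34⌋ + ⌊394/119⌋ − ⌊394/238⌋ = 159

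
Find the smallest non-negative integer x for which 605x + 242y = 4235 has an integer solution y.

1

Euclid: 605 = 2·242 + 121; 242 = 2·121 + 0 → gcd = 121; 4235 = 121·35.
Back-substitution yields 605·(1) + 242·(-2) = 121, so one solution is x = 1·35 = 35, y = -2·35 = -70.
Solutions in x differ by 242/121 = 2; the one in [0, 2) is 35 mod 2 = 1.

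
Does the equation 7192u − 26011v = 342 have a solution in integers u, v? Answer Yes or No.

Yes

gcd(7192, 26011): 26011 = 3·7192 + 4435; 7192 = 1·4435 + 2757; 4435 = 1·2757 + 1678; 2757 = 1·1678 + 1079; 1678 = 1·1079 + 599; 1079 = 1·599 + 480; 599 = 1·480 + 119; 480 = 4·119 + 4; 119 = 29·4 + 3; 4 = 1·3 + 1; 3 = 3·1 + 0 → 1
1 divides 342, so a solution exists.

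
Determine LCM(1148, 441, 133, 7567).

lcm(1148, 441) = 1148·441/gcd = 506268/7 = 72324
lcm(72324, 133) = 72324·133/gcd = 9619092/7 = 1374156
lcm(1374156, 7567) = 1374156·7567/gcd = 10398238452/7 = 1485462636

1485462636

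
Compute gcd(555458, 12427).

289

Euclid: 555458 = 44·12427 + 8670; 12427 = 1·8670 + 3757; 8670 = 2·3757 + 1156; 3757 = 3·1156 + 289; 1156 = 4·289 + 0. Last nonzero remainder: 289.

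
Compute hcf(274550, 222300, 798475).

gcd(274550, 222300): 274550 = 1·222300 + 52250; 222300 = 4·52250 + 13300; 52250 = 3·13300 + 12350; 13300 = 1·12350 + 950; 12350 = 13·950 + 0 → 950
gcd(950, 798475): 798475 = 840·950 + 475; 950 = 2·475 + 0 → 475

475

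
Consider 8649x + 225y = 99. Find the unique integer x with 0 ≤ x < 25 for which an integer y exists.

Euclid: 8649 = 38·225 + 99; 225 = 2·99 + 27; 99 = 3·27 + 18; 27 = 1·18 + 9; 18 = 2·9 + 0 → gcd = 9; 99 = 9·11.
Back-substitution yields 8649·(-9) + 225·(346) = 9, so one solution is x = -9·11 = -99, y = 346·11 = 3806.
Solutions in x differ by 225/9 = 25; the one in [0, 25) is -99 mod 25 = 1.

1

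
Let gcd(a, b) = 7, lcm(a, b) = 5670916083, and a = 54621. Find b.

726761

a·b = gcd·lcm = 7·5670916083 = 39696412581, so b = 39696412581/54621 = 726761.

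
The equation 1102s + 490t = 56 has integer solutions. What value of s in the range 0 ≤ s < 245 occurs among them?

133

Reduce mod 490: 1102s ≡ 56 (mod 490). With g = gcd(1102, 490) = 2 dividing 56, divide through: 551s ≡ 28 (mod 245).
Since gcd(551, 245) = 1, s ≡ 28·(551)⁻¹ ≡ 133 (mod 245). Smallest non-negative: 133.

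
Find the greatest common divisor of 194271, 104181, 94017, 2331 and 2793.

21

gcd(194271, 104181): 194271 = 1·104181 + 90090; 104181 = 1·90090 + 14091; 90090 = 6·14091 + 5544; 14091 = 2·5544 + 3003; 5544 = 1·3003 + 2541; 3003 = 1·2541 + 462; 2541 = 5·462 + 231; 462 = 2·231 + 0 → 231
gcd(231, 94017): 94017 = 407·231 + 0 → 231
gcd(231, 2331): 2331 = 10·231 + 21; 231 = 11·21 + 0 → 21
gcd(21, 2793): 2793 = 133·21 + 0 → 21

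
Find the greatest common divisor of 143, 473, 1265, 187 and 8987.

gcd(143, 473): 473 = 3·143 + 44; 143 = 3·44 + 11; 44 = 4·11 + 0 → 11
gcd(11, 1265): 1265 = 115·11 + 0 → 11
gcd(11, 187): 187 = 17·11 + 0 → 11
gcd(11, 8987): 8987 = 817·11 + 0 → 11

11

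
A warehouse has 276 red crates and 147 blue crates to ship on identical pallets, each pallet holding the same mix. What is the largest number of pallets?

276 = 2² · 3 · 23
147 = 3 · 7²
Common: 3 = 3

3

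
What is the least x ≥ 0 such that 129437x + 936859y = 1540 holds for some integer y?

Reduce mod 936859: 129437x ≡ 1540 (mod 936859). With g = gcd(129437, 936859) = 77 dividing 1540, divide through: 1681x ≡ 20 (mod 12167).
Since gcd(1681, 12167) = 1, x ≡ 20·(1681)⁻¹ ≡ 608 (mod 12167). Smallest non-negative: 608.

608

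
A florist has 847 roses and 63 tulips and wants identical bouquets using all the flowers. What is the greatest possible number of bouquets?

847 = 7 · 11²
63 = 3² · 7
Common: 7 = 7

7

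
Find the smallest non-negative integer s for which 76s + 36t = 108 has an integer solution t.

0

Reduce mod 36: 76s ≡ 108 (mod 36). With g = gcd(76, 36) = 4 dividing 108, divide through: 19s ≡ 27 (mod 9).
Since gcd(19, 9) = 1, s ≡ 27·(19)⁻¹ ≡ 0 (mod 9). Smallest non-negative: 0.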